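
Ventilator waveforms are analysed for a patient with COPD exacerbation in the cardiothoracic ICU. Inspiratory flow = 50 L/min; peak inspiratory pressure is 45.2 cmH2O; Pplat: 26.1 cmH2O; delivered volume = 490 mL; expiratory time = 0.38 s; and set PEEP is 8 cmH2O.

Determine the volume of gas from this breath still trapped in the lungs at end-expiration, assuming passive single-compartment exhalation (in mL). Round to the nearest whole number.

266

Flow: 50 L/min ÷ 60 = 0.8333 L/s.
R = (PIP − Pplat)/V̇ = (45.2 − 26.1) / 0.8333 = 19.1/0.8333 = 22.921 cmH2O·s/L.
C = Vt/(Pplat − PEEP) = 490.0 / (26.1 − 8) = 490.0/18.1 = 27.072 mL/cmH2O.
τ = R × C = 22.921 × 0.02707 L/cmH2O = 0.6205 s.
Fraction remaining = e^(−Te/τ) = e^(−0.38/0.6205) = 0.542.
Trapped volume = 490.0 × 0.542 = 265.58 mL.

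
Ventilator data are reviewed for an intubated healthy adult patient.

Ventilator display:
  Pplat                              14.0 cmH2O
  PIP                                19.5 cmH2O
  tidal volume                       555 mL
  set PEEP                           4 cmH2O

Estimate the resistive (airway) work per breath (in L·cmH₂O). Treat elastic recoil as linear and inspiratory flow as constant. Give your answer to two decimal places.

With constant inspiratory flow the resistive pressure is constant at PIP − Pplat = 19.5 − 14.0 = 5.5 cmH2O, so resistive work = 5.5 × 0.555 = 3.053 L·cmH2O.

3.05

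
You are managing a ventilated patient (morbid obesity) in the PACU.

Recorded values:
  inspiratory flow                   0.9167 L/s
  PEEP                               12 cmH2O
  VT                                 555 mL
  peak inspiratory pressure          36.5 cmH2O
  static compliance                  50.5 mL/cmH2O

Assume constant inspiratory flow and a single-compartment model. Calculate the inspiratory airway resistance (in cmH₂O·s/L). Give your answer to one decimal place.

Equation of motion (constant flow): PIP = Vt/C + R·V̇ + PEEP.
R·V̇ = PIP − Vt/C − PEEP = 36.5 − 555/50.5 − 12 = 36.5 − 10.99 − 12 = 13.51 cmH2O.
R = 13.51 / 0.9167 = 14.738 cmH2O·s/L.

14.7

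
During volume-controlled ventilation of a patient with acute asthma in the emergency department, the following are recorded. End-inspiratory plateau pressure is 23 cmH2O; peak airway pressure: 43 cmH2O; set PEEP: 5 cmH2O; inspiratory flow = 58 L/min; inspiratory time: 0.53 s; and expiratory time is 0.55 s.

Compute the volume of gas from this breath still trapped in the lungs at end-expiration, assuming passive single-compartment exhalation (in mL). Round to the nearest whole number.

Flow: 58 L/min ÷ 60 = 0.9667 L/s.
Vt = flow × Ti = 0.9667 L/s × 0.53 s × 1000 mL/L = 512.35 mL.
R = (PIP − Pplat)/V̇ = (43 − 23) / 0.9667 = 20.0/0.9667 = 20.689 cmH2O·s/L.
C = Vt/(Pplat − PEEP) = 512.35 / (23 − 5) = 512.35/18.0 = 28.464 mL/cmH2O.
τ = R × C = 20.689 × 0.02846 L/cmH2O = 0.5888 s.
Fraction remaining = e^(−Te/τ) = e^(−0.55/0.5888) = 0.3929.
Trapped volume = 512.35 × 0.3929 = 201.3 mL.

201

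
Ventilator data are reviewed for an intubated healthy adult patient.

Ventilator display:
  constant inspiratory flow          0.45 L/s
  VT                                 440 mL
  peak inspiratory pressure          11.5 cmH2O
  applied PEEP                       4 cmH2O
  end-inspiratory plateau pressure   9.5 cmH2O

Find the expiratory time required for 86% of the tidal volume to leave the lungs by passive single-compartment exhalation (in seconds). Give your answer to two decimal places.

R = (PIP − Pplat)/V̇ = (11.5 − 9.5) / 0.45 = 2.0/0.45 = 4.444 cmH2O·s/L.
C = Vt/(Pplat − PEEP) = 440.0 / (9.5 − 4) = 440.0/5.5 = 80.0 mL/cmH2O.
τ = R × C = 4.444 × 0.08 L/cmH2O = 0.3555 s.
t = −τ·ln(1 − 0.86) = −0.3555·ln(0.14) = 0.699 s.

0.70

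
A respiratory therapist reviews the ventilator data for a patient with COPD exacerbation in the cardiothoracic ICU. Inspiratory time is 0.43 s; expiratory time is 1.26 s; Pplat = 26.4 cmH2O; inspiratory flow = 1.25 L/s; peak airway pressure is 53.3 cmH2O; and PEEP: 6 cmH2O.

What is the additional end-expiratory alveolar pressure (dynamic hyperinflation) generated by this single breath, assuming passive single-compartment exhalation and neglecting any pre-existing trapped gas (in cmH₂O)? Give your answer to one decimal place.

2.2

Vt = flow × Ti = 1.25 L/s × 0.43 s × 1000 mL/L = 537.5 mL.
R = (PIP − Pplat)/V̇ = (53.3 − 26.4) / 1.25 = 26.9/1.25 = 21.52 cmH2O·s/L.
C = Vt/(Pplat − PEEP) = 537.5 / (26.4 − 6) = 537.5/20.4 = 26.348 mL/cmH2O.
τ = R × C = 21.52 × 0.02635 L/cmH2O = 0.5671 s.
Fraction remaining = e^(−Te/τ) = e^(−1.26/0.5671) = 0.1084; trapped volume = 537.5 × 0.1084 = 58.265 mL.
Additional alveolar pressure from trapping ≈ V_trapped / C = 58.265 / 26.348 = 2.211 cmH2O.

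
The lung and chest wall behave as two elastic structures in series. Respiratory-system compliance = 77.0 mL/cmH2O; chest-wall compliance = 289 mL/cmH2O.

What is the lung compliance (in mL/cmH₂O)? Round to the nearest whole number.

105

1/CL = 1/Crs − 1/Ccw.
1/CL = 1/77.0 − 1/289 = 0.009527.
CL = 104.96 mL/cmH2O.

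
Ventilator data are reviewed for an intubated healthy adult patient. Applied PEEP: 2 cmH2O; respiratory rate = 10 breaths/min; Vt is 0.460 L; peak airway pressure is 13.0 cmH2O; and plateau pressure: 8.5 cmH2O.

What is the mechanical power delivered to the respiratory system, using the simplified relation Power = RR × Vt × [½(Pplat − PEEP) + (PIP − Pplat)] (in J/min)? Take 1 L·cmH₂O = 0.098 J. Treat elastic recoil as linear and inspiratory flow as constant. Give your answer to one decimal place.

3.5

Per-breath work = Vt × [½(Pplat−PEEP) + (PIP−Pplat)] = 0.460 × [0.5×6.5 + 4.5] = 0.460 × 7.75 = 3.565 L·cmH2O.
Power = 10 × 3.565 = 35.65 L·cmH2O/min.
× 0.098 J/(L·cmH2O) → 3.494 J/min.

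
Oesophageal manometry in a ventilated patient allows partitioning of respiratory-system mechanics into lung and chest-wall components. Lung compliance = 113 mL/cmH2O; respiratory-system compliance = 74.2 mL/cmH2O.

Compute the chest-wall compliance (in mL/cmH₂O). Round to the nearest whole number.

216

1/Ccw = 1/Crs − 1/CL.
1/Ccw = 1/74.2 − 1/113 = 0.004628.
Ccw = 216.08 mL/cmH2O.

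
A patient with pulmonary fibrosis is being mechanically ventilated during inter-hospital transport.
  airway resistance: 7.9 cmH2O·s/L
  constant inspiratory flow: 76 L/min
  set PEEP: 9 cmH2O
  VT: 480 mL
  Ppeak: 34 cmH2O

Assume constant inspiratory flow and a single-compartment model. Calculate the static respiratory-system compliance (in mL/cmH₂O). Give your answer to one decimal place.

Flow: 76 L/min ÷ 60 = 1.2667 L/s.
Equation of motion (constant flow): PIP = Vt/C + R·V̇ + PEEP.
Vt/C = PIP − R·V̇ − PEEP = 34 − 7.9×1.2667 − 9 = 34 − 10.007 − 9 = 14.993 cmH2O.
C = Vt / 14.993 = 480 / 14.993 = 32.015 mL/cmH2O.

32.0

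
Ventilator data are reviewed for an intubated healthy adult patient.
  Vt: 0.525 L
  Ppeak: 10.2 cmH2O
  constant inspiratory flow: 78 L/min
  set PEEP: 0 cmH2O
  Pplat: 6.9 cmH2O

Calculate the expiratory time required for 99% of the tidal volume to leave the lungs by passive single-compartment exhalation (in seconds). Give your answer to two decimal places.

Flow: 78 L/min ÷ 60 = 1.3 L/s.
R = (PIP − Pplat)/V̇ = (10.2 − 6.9) / 1.3 = 3.3/1.3 = 2.538 cmH2O·s/L.
C = Vt/(Pplat − PEEP) = 525.0 / (6.9 − 0) = 525.0/6.9 = 76.087 mL/cmH2O.
τ = R × C = 2.538 × 0.07609 L/cmH2O = 0.1931 s.
t = −τ·ln(1 − 0.99) = −0.1931·ln(0.01) = 0.8893 s.

0.89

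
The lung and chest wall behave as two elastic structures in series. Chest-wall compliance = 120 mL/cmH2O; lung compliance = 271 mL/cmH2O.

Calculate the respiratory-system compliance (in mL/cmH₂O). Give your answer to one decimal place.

83.2

Lung and chest wall are elastances in series: 1/Crs = 1/CL + 1/Ccw.
1/Crs = 1/271 + 1/120 = 0.01202.
Crs = 83.195 mL/cmH2O.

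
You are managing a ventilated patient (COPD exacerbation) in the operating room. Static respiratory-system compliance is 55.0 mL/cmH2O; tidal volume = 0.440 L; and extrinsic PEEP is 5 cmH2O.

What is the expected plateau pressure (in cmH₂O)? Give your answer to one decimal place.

Pplat = PEEP + Vt / Cstat = 5 + 440 / 55.0 = 5 + 8.0 = 13.0 cmH2O.

13.0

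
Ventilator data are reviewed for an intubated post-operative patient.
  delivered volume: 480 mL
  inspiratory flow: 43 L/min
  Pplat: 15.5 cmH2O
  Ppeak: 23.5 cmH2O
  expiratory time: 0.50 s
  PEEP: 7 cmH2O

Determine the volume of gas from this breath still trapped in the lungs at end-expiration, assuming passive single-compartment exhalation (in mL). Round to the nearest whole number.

Flow: 43 L/min ÷ 60 = 0.7167 L/s.
R = (PIP − Pplat)/V̇ = (23.5 − 15.5) / 0.7167 = 8.0/0.7167 = 11.162 cmH2O·s/L.
C = Vt/(Pplat − PEEP) = 480.0 / (15.5 − 7) = 480.0/8.5 = 56.471 mL/cmH2O.
τ = R × C = 11.162 × 0.05647 L/cmH2O = 0.6303 s.
Fraction remaining = e^(−Te/τ) = e^(−0.50/0.6303) = 0.4524.
Trapped volume = 480.0 × 0.4524 = 217.15 mL.

217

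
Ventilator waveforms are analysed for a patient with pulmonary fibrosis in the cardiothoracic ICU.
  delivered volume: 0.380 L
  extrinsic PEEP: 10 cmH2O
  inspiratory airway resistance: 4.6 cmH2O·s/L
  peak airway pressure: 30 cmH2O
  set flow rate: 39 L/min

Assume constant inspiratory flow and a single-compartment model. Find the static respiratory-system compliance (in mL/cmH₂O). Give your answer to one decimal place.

Flow: 39 L/min ÷ 60 = 0.65 L/s.
Equation of motion (constant flow): PIP = Vt/C + R·V̇ + PEEP.
Vt/C = PIP − R·V̇ − PEEP = 30 − 4.6×0.65 − 10 = 30 − 2.99 − 10 = 17.01 cmH2O.
C = Vt / 17.01 = 380 / 17.01 = 22.34 mL/cmH2O.

22.3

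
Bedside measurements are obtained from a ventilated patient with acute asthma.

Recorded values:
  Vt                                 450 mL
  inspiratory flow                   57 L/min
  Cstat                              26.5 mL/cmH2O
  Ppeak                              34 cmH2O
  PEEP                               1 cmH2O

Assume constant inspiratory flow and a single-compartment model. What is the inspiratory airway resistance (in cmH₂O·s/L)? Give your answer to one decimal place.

Flow: 57 L/min ÷ 60 = 0.95 L/s.
Equation of motion (constant flow): PIP = Vt/C + R·V̇ + PEEP.
R·V̇ = PIP − Vt/C − PEEP = 34 − 450/26.5 − 1 = 34 − 16.981 − 1 = 16.019 cmH2O.
R = 16.019 / 0.95 = 16.862 cmH2O·s/L.

16.9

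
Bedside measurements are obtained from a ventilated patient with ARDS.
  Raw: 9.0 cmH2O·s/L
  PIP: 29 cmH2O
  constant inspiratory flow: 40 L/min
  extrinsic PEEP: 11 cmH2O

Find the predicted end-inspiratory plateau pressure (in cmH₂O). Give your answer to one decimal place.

23.0

Flow: 40 L/min ÷ 60 = 0.6667 L/s.
Pplat = PIP − Raw × flow = 29 − 9.0 × 0.6667 = 29 − 6.0 = 23.0 cmH2O.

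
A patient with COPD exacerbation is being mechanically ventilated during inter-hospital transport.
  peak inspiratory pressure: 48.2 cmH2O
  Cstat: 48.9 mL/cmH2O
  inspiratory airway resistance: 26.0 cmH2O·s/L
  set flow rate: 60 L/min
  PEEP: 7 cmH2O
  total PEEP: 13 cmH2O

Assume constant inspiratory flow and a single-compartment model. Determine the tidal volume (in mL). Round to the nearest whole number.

Flow: 60 L/min ÷ 60 = 1 L/s.
Total PEEP = 13 cmH2O (set 7 + intrinsic 6); this is the baseline alveolar pressure.
Equation of motion (constant flow): PIP = Vt/C + R·V̇ + PEEP.
Vt/C = PIP − R·V̇ − PEEP = 48.2 − 26.0 − 13 = 9.2 cmH2O.
Vt = C × 9.2 = 48.9 × 9.2 = 449.88 mL.

450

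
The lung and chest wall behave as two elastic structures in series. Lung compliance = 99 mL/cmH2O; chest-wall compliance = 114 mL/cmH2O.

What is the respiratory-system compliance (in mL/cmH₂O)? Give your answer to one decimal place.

53.0

Lung and chest wall are elastances in series: 1/Crs = 1/CL + 1/Ccw.
1/Crs = 1/99 + 1/114 = 0.01887.
Crs = 52.994 mL/cmH2O.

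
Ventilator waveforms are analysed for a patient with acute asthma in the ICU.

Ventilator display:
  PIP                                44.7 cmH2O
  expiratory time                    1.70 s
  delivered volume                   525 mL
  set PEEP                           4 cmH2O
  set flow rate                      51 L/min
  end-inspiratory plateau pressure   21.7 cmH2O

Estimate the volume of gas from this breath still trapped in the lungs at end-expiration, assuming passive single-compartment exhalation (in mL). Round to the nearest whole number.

63

Flow: 51 L/min ÷ 60 = 0.85 L/s.
R = (PIP − Pplat)/V̇ = (44.7 − 21.7) / 0.85 = 23.0/0.85 = 27.059 cmH2O·s/L.
C = Vt/(Pplat − PEEP) = 525.0 / (21.7 − 4) = 525.0/17.7 = 29.661 mL/cmH2O.
τ = R × C = 27.059 × 0.02966 L/cmH2O = 0.8026 s.
Fraction remaining = e^(−Te/τ) = e^(−1.70/0.8026) = 0.1203.
Trapped volume = 525.0 × 0.1203 = 63.158 mL.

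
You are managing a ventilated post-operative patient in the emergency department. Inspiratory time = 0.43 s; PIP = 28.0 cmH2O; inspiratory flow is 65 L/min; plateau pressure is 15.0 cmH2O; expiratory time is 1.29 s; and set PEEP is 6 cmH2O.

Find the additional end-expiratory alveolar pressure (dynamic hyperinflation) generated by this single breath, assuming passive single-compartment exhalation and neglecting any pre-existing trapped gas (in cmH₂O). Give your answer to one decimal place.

Flow: 65 L/min ÷ 60 = 1.0833 L/s.
Vt = flow × Ti = 1.0833 L/s × 0.43 s × 1000 mL/L = 465.82 mL.
R = (PIP − Pplat)/V̇ = (28.0 − 15.0) / 1.0833 = 13.0/1.0833 = 12.0 cmH2O·s/L.
C = Vt/(Pplat − PEEP) = 465.82 / (15.0 − 6) = 465.82/9.0 = 51.758 mL/cmH2O.
τ = R × C = 12.0 × 0.05176 L/cmH2O = 0.6211 s.
Fraction remaining = e^(−Te/τ) = e^(−1.29/0.6211) = 0.1253; trapped volume = 465.82 × 0.1253 = 58.367 mL.
Additional alveolar pressure from trapping ≈ V_trapped / C = 58.367 / 51.758 = 1.128 cmH2O.

1.1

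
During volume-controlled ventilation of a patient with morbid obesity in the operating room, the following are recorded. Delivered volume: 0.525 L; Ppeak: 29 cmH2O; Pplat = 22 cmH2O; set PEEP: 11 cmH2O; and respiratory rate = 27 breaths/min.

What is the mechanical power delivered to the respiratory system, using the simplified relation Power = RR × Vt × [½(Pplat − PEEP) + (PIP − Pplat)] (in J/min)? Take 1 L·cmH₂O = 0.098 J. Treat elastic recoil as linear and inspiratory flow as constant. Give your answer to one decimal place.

17.4

Per-breath work = Vt × [½(Pplat−PEEP) + (PIP−Pplat)] = 0.525 × [0.5×11.0 + 7.0] = 0.525 × 12.5 = 6.563 L·cmH2O.
Power = 27 × 6.563 = 177.2 L·cmH2O/min.
× 0.098 J/(L·cmH2O) → 17.366 J/min.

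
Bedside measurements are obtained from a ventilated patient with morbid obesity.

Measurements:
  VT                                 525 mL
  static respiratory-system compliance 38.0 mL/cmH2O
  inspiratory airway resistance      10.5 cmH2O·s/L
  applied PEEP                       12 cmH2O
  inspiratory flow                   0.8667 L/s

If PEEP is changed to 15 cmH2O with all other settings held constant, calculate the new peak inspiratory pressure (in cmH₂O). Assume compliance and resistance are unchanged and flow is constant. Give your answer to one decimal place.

PIP = Vt/C + R·V̇ + PEEP (constant-flow equation of motion).
Only the baseline term changes: ΔPIP = ΔPEEP = 15 − 12 = 3.0 cmH2O.
Original PIP = 525/38.0 + 10.5×0.8667 + 12 = 34.916 cmH2O; new PIP = 34.916 + (3.0) = 37.916 cmH2O.

37.9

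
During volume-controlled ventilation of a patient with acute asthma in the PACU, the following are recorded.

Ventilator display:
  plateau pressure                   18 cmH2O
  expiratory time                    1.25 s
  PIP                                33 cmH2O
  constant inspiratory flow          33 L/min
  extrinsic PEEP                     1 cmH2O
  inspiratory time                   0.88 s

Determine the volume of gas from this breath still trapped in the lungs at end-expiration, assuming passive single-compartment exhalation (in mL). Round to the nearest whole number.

97

Flow: 33 L/min ÷ 60 = 0.55 L/s.
Vt = flow × Ti = 0.55 L/s × 0.88 s × 1000 mL/L = 484.0 mL.
R = (PIP − Pplat)/V̇ = (33 − 18) / 0.55 = 15.0/0.55 = 27.273 cmH2O·s/L.
C = Vt/(Pplat − PEEP) = 484.0 / (18 − 1) = 484.0/17.0 = 28.471 mL/cmH2O.
τ = R × C = 27.273 × 0.02847 L/cmH2O = 0.7765 s.
Fraction remaining = e^(−Te/τ) = e^(−1.25/0.7765) = 0.1999.
Trapped volume = 484.0 × 0.1999 = 96.752 mL.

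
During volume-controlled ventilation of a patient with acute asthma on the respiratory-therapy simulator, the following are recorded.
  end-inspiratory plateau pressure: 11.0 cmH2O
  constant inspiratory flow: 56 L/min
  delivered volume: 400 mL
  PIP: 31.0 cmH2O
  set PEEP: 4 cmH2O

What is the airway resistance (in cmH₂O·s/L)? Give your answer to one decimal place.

21.4

Flow: 56 L/min ÷ 60 = 0.9333 L/s.
Raw = (PIP − Pplat) / flow = (31.0 − 11.0) / 0.9333 = 20.0 / 0.9333 = 21.429 cmH2O·s/L.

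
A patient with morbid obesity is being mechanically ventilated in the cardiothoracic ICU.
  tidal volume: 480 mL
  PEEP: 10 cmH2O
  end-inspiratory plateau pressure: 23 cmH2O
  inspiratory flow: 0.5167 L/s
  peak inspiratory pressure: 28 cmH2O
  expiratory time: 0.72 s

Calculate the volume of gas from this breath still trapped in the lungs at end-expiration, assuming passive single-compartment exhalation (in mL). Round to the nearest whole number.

R = (PIP − Pplat)/V̇ = (28 − 23) / 0.5167 = 5.0/0.5167 = 9.677 cmH2O·s/L.
C = Vt/(Pplat − PEEP) = 480.0 / (23 − 10) = 480.0/13.0 = 36.923 mL/cmH2O.
τ = R × C = 9.677 × 0.03692 L/cmH2O = 0.3573 s.
Fraction remaining = e^(−Te/τ) = e^(−0.72/0.3573) = 0.1333.
Trapped volume = 480.0 × 0.1333 = 63.984 mL.

64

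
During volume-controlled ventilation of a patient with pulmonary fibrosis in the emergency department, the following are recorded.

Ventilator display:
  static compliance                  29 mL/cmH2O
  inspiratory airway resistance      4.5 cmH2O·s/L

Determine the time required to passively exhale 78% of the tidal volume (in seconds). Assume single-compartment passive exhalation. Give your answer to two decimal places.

τ = R × C = 4.5 × 29 mL/cmH2O = 4.5 × 0.029 L/cmH2O = 0.1305 s.
Exhaled fraction f = 1 − e^(−t/τ) → t = −τ·ln(1 − f) = −0.1305·ln(0.22) = 0.1976 s.

0.20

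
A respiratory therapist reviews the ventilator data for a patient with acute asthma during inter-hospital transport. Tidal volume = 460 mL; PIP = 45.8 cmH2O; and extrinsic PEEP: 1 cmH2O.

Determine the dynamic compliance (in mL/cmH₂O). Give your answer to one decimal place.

Dynamic compliance = Vt / (PIP − PEEP) = 460 / (45.8 − 1) = 460 / 44.8 = 10.268 mL/cmH2O.

10.3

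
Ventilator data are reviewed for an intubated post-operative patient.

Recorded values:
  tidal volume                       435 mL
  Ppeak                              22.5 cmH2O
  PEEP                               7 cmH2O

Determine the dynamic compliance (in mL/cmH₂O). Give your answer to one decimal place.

28.1

Dynamic compliance = Vt / (PIP − PEEP) = 435 / (22.5 − 7) = 435 / 15.5 = 28.065 mL/cmH2O.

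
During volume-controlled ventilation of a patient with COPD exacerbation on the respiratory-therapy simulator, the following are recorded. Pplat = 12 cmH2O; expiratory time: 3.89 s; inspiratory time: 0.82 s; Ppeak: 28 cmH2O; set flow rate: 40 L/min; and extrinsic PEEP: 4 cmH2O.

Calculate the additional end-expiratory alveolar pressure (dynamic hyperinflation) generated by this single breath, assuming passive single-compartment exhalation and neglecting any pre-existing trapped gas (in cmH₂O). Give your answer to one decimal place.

0.7

Flow: 40 L/min ÷ 60 = 0.6667 L/s.
Vt = flow × Ti = 0.6667 L/s × 0.82 s × 1000 mL/L = 546.69 mL.
R = (PIP − Pplat)/V̇ = (28 − 12) / 0.6667 = 16.0/0.6667 = 23.999 cmH2O·s/L.
C = Vt/(Pplat − PEEP) = 546.69 / (12 − 4) = 546.69/8.0 = 68.336 mL/cmH2O.
τ = R × C = 23.999 × 0.06834 L/cmH2O = 1.64 s.
Fraction remaining = e^(−Te/τ) = e^(−3.89/1.64) = 0.0933; trapped volume = 546.69 × 0.0933 = 51.006 mL.
Additional alveolar pressure from trapping ≈ V_trapped / C = 51.006 / 68.336 = 0.7464 cmH2O.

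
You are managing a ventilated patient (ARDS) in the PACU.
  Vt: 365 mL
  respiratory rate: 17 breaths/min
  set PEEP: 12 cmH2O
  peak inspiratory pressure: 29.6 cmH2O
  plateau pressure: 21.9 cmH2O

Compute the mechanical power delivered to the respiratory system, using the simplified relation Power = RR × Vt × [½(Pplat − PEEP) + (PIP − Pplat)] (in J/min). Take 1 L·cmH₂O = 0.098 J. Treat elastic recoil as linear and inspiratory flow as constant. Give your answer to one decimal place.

Per-breath work = Vt × [½(Pplat−PEEP) + (PIP−Pplat)] = 0.365 × [0.5×9.9 + 7.7] = 0.365 × 12.65 = 4.617 L·cmH2O.
Power = 17 × 4.617 = 78.489 L·cmH2O/min.
× 0.098 J/(L·cmH2O) → 7.692 J/min.

7.7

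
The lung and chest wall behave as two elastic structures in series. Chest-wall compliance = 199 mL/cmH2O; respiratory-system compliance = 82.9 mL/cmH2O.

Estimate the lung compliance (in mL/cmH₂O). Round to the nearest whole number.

142

1/CL = 1/Crs − 1/Ccw.
1/CL = 1/82.9 − 1/199 = 0.007038.
CL = 142.09 mL/cmH2O.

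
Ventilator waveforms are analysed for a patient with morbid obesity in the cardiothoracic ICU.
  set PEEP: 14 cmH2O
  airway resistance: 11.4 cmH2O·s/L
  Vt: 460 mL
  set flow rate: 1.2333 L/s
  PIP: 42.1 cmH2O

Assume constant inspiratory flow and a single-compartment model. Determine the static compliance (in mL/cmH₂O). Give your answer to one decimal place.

Equation of motion (constant flow): PIP = Vt/C + R·V̇ + PEEP.
Vt/C = PIP − R·V̇ − PEEP = 42.1 − 11.4×1.2333 − 14 = 42.1 − 14.06 − 14 = 14.04 cmH2O.
C = Vt / 14.04 = 460 / 14.04 = 32.764 mL/cmH2O.

32.8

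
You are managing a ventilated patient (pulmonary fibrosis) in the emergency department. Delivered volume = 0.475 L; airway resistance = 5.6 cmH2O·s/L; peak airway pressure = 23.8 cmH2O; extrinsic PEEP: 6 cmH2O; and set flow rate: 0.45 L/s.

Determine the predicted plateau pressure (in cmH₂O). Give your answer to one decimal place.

21.3

Pplat = PIP − Raw × flow = 23.8 − 5.6 × 0.45 = 23.8 − 2.52 = 21.28 cmH2O.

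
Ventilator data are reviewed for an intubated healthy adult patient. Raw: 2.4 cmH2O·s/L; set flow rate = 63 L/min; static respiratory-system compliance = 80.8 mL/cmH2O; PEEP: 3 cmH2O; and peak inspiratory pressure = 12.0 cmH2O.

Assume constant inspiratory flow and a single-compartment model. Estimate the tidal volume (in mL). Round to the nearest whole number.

Flow: 63 L/min ÷ 60 = 1.05 L/s.
Equation of motion (constant flow): PIP = Vt/C + R·V̇ + PEEP.
Vt/C = PIP − R·V̇ − PEEP = 12.0 − 2.52 − 3 = 6.48 cmH2O.
Vt = C × 6.48 = 80.8 × 6.48 = 523.58 mL.

524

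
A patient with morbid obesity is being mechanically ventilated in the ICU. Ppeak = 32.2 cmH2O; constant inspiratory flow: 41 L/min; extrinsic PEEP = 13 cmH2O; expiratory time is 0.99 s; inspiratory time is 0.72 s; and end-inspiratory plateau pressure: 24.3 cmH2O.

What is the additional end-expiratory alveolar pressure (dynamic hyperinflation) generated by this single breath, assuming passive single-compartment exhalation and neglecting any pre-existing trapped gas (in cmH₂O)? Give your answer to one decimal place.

Flow: 41 L/min ÷ 60 = 0.6833 L/s.
Vt = flow × Ti = 0.6833 L/s × 0.72 s × 1000 mL/L = 491.98 mL.
R = (PIP − Pplat)/V̇ = (32.2 − 24.3) / 0.6833 = 7.9/0.6833 = 11.562 cmH2O·s/L.
C = Vt/(Pplat − PEEP) = 491.98 / (24.3 − 13) = 491.98/11.3 = 43.538 mL/cmH2O.
τ = R × C = 11.562 × 0.04354 L/cmH2O = 0.5034 s.
Fraction remaining = e^(−Te/τ) = e^(−0.99/0.5034) = 0.1399; trapped volume = 491.98 × 0.1399 = 68.828 mL.
Additional alveolar pressure from trapping ≈ V_trapped / C = 68.828 / 43.538 = 1.581 cmH2O.

1.6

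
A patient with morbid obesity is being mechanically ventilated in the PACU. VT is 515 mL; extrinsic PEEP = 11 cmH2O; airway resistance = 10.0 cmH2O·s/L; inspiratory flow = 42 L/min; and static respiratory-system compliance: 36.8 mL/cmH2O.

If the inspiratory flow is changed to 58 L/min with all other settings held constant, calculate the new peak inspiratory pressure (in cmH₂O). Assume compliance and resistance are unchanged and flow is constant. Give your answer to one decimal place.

34.7

Flow: 42 L/min ÷ 60 = 0.7 L/s.
New flow: 58 L/min ÷ 60 = 0.9667 L/s.
PIP = Vt/C + R·V̇ + PEEP (constant-flow equation of motion).
Only the resistive term changes: ΔPIP = R × ΔV̇ = 10.0 × (0.9667 − 0.7) = 10.0 × 0.2667 = 2.667 cmH2O.
Original PIP = 515/36.8 + 10.0×0.7 + 11 = 31.995 cmH2O; new PIP = 31.995 + (2.667) = 34.662 cmH2O.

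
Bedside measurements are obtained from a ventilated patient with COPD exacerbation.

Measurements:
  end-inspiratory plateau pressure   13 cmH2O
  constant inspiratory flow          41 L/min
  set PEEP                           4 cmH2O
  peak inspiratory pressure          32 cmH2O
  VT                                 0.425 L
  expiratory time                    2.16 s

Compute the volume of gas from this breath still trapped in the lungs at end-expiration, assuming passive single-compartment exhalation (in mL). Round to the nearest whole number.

82

Flow: 41 L/min ÷ 60 = 0.6833 L/s.
R = (PIP − Pplat)/V̇ = (32 − 13) / 0.6833 = 19.0/0.6833 = 27.806 cmH2O·s/L.
C = Vt/(Pplat − PEEP) = 425.0 / (13 − 4) = 425.0/9.0 = 47.222 mL/cmH2O.
τ = R × C = 27.806 × 0.04722 L/cmH2O = 1.313 s.
Fraction remaining = e^(−Te/τ) = e^(−2.16/1.313) = 0.193.
Trapped volume = 425.0 × 0.193 = 82.025 mL.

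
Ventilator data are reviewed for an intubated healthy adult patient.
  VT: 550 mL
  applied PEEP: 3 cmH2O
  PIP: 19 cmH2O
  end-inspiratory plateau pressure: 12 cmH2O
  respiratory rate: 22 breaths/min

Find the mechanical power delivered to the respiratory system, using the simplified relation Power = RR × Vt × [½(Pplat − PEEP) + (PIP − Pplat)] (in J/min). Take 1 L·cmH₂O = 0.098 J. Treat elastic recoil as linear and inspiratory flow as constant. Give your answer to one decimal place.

Per-breath work = Vt × [½(Pplat−PEEP) + (PIP−Pplat)] = 0.550 × [0.5×9.0 + 7.0] = 0.550 × 11.5 = 6.325 L·cmH2O.
Power = 22 × 6.325 = 139.15 L·cmH2O/min.
× 0.098 J/(L·cmH2O) → 13.637 J/min.

13.6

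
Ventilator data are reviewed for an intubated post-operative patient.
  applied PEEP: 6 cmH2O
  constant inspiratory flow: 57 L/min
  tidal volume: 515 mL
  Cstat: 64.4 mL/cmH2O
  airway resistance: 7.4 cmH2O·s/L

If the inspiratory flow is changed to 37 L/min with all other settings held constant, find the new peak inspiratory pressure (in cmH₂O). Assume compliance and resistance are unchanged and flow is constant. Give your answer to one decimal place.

Flow: 57 L/min ÷ 60 = 0.95 L/s.
New flow: 37 L/min ÷ 60 = 0.6167 L/s.
PIP = Vt/C + R·V̇ + PEEP (constant-flow equation of motion).
Only the resistive term changes: ΔPIP = R × ΔV̇ = 7.4 × (0.6167 − 0.95) = 7.4 × -0.3333 = -2.466 cmH2O.
Original PIP = 515/64.4 + 7.4×0.95 + 6 = 21.027 cmH2O; new PIP = 21.027 + (-2.466) = 18.561 cmH2O.

18.6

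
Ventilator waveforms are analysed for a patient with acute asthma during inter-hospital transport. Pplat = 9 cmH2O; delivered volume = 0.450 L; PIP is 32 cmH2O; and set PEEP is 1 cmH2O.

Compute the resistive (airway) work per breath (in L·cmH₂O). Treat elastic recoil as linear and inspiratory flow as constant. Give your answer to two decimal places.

10.35

With constant inspiratory flow the resistive pressure is constant at PIP − Pplat = 32 − 9 = 23.0 cmH2O, so resistive work = 23.0 × 0.450 = 10.35 L·cmH2O.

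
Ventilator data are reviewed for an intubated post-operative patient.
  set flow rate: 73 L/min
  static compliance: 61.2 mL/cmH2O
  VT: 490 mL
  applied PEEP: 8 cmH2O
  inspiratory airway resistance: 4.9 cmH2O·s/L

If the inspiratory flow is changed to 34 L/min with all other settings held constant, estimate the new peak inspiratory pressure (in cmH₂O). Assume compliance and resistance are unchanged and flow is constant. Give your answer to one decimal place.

Flow: 73 L/min ÷ 60 = 1.2167 L/s.
New flow: 34 L/min ÷ 60 = 0.5667 L/s.
PIP = Vt/C + R·V̇ + PEEP (constant-flow equation of motion).
Only the resistive term changes: ΔPIP = R × ΔV̇ = 4.9 × (0.5667 − 1.2167) = 4.9 × -0.65 = -3.185 cmH2O.
Original PIP = 490/61.2 + 4.9×1.2167 + 8 = 21.968 cmH2O; new PIP = 21.968 + (-3.185) = 18.783 cmH2O.

18.8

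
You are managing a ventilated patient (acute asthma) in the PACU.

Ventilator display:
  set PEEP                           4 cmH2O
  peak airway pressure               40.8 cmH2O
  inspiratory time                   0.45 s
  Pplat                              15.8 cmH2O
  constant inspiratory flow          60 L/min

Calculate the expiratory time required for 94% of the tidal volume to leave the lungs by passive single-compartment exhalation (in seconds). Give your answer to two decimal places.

Flow: 60 L/min ÷ 60 = 1 L/s.
Vt = flow × Ti = 1 L/s × 0.45 s × 1000 mL/L = 450.0 mL.
R = (PIP − Pplat)/V̇ = (40.8 − 15.8) / 1 = 25.0/1 = 25.0 cmH2O·s/L.
C = Vt/(Pplat − PEEP) = 450.0 / (15.8 − 4) = 450.0/11.8 = 38.136 mL/cmH2O.
τ = R × C = 25.0 × 0.03814 L/cmH2O = 0.9535 s.
t = −τ·ln(1 − 0.94) = −0.9535·ln(0.06) = 2.683 s.

2.68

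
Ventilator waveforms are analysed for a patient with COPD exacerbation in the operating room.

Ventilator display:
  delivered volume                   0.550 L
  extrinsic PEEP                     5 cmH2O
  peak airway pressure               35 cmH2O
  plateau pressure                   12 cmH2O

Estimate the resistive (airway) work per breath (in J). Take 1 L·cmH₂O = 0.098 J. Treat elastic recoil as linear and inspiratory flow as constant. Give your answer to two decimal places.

With constant inspiratory flow the resistive pressure is constant at PIP − Pplat = 35 − 12 = 23.0 cmH2O, so resistive work = 23.0 × 0.550 = 12.65 L·cmH2O.
× 0.098 J/(L·cmH2O) → 1.24 J.

1.24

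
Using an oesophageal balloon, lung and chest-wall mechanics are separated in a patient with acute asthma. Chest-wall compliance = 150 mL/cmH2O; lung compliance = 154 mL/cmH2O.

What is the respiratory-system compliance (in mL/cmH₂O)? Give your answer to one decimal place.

Lung and chest wall are elastances in series: 1/Crs = 1/CL + 1/Ccw.
1/Crs = 1/154 + 1/150 = 0.01316.
Crs = 75.988 mL/cmH2O.

76.0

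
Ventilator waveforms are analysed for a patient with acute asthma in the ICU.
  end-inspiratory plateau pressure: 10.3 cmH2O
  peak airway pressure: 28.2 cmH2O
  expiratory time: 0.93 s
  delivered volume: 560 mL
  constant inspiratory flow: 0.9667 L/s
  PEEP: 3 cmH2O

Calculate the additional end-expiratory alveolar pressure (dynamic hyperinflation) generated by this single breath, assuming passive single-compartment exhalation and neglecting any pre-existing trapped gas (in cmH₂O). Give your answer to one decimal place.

3.8

R = (PIP − Pplat)/V̇ = (28.2 − 10.3) / 0.9667 = 17.9/0.9667 = 18.517 cmH2O·s/L.
C = Vt/(Pplat − PEEP) = 560.0 / (10.3 − 3) = 560.0/7.3 = 76.712 mL/cmH2O.
τ = R × C = 18.517 × 0.07671 L/cmH2O = 1.42 s.
Fraction remaining = e^(−Te/τ) = e^(−0.93/1.42) = 0.5195; trapped volume = 560.0 × 0.5195 = 290.92 mL.
Additional alveolar pressure from trapping ≈ V_trapped / C = 290.92 / 76.712 = 3.792 cmH2O.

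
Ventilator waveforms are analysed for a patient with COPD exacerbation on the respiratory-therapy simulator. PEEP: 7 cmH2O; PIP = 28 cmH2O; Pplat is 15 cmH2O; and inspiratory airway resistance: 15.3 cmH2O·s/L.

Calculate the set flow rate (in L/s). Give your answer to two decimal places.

0.85

flow = (PIP − Pplat) / Raw = 13.0 / 15.3 = 0.8497 L/s.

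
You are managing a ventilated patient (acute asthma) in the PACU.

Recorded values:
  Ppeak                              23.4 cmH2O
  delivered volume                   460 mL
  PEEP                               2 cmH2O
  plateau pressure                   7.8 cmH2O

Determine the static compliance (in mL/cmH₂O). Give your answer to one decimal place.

79.3

Cstat = Vt / (Pplat − PEEP) = 460 / (7.8 − 2) = 460 / 5.8 = 79.31 mL/cmH2O.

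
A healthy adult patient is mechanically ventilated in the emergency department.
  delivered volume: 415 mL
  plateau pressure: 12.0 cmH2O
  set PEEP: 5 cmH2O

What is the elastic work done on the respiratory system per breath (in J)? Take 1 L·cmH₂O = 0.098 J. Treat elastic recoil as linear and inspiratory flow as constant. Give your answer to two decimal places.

Elastic work ≈ ½ × (Pplat − PEEP) × Vt = 0.5 × (12.0 − 5) × 0.415 L = 0.5 × 7.0 × 0.415 = 1.453 L·cmH2O.
× 0.098 J/(L·cmH2O) → 0.1424 J.

0.14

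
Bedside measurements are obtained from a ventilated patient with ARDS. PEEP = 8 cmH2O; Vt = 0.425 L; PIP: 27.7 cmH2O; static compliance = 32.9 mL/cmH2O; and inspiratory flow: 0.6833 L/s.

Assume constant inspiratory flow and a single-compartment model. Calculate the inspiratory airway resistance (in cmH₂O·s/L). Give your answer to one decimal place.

9.9

Equation of motion (constant flow): PIP = Vt/C + R·V̇ + PEEP.
R·V̇ = PIP − Vt/C − PEEP = 27.7 − 425/32.9 − 8 = 27.7 − 12.918 − 8 = 6.782 cmH2O.
R = 6.782 / 0.6833 = 9.925 cmH2O·s/L.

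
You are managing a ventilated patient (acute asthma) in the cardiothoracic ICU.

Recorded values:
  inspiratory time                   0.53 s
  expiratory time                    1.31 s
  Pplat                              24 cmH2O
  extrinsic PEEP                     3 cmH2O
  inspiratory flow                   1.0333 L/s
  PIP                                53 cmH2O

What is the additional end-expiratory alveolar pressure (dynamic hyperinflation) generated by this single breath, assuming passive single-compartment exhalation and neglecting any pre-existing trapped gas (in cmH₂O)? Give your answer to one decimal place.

Vt = flow × Ti = 1.0333 L/s × 0.53 s × 1000 mL/L = 547.65 mL.
R = (PIP − Pplat)/V̇ = (53 − 24) / 1.0333 = 29.0/1.0333 = 28.065 cmH2O·s/L.
C = Vt/(Pplat − PEEP) = 547.65 / (24 − 3) = 547.65/21.0 = 26.079 mL/cmH2O.
τ = R × C = 28.065 × 0.02608 L/cmH2O = 0.7319 s.
Fraction remaining = e^(−Te/τ) = e^(−1.31/0.7319) = 0.167; trapped volume = 547.65 × 0.167 = 91.458 mL.
Additional alveolar pressure from trapping ≈ V_trapped / C = 91.458 / 26.079 = 3.507 cmH2O.

3.5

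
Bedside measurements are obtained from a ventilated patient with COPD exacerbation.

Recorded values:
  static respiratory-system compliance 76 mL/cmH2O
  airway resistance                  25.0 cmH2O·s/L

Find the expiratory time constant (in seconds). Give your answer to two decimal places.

τ = R × C = 25.0 × 76 mL/cmH2O = 25.0 × 0.076 L/cmH2O = 1.9 s.

1.90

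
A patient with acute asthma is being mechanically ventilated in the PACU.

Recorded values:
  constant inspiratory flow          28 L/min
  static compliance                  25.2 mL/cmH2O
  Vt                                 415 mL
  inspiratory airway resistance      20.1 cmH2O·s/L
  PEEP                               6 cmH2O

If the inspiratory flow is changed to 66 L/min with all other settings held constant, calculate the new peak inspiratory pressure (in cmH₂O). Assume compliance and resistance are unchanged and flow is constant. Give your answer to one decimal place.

44.6

Flow: 28 L/min ÷ 60 = 0.4667 L/s.
New flow: 66 L/min ÷ 60 = 1.1 L/s.
PIP = Vt/C + R·V̇ + PEEP (constant-flow equation of motion).
Only the resistive term changes: ΔPIP = R × ΔV̇ = 20.1 × (1.1 − 0.4667) = 20.1 × 0.6333 = 12.729 cmH2O.
Original PIP = 415/25.2 + 20.1×0.4667 + 6 = 31.849 cmH2O; new PIP = 31.849 + (12.729) = 44.578 cmH2O.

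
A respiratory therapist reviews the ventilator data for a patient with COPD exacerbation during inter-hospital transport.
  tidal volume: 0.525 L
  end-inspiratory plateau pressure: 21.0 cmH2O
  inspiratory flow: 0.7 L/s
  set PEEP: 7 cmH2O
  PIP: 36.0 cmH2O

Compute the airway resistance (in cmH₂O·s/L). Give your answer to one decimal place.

21.4

Raw = (PIP − Pplat) / flow = (36.0 − 21.0) / 0.7 = 15.0 / 0.7 = 21.429 cmH2O·s/L.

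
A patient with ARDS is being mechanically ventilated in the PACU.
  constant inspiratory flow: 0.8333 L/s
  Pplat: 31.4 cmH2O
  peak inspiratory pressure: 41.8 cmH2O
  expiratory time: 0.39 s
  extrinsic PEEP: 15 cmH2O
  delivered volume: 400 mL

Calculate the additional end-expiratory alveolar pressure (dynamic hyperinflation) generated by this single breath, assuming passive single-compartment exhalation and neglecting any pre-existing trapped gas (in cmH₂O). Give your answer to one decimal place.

4.6

R = (PIP − Pplat)/V̇ = (41.8 − 31.4) / 0.8333 = 10.4/0.8333 = 12.48 cmH2O·s/L.
C = Vt/(Pplat − PEEP) = 400.0 / (31.4 − 15) = 400.0/16.4 = 24.39 mL/cmH2O.
τ = R × C = 12.48 × 0.02439 L/cmH2O = 0.3044 s.
Fraction remaining = e^(−Te/τ) = e^(−0.39/0.3044) = 0.2777; trapped volume = 400.0 × 0.2777 = 111.08 mL.
Additional alveolar pressure from trapping ≈ V_trapped / C = 111.08 / 24.39 = 4.554 cmH2O.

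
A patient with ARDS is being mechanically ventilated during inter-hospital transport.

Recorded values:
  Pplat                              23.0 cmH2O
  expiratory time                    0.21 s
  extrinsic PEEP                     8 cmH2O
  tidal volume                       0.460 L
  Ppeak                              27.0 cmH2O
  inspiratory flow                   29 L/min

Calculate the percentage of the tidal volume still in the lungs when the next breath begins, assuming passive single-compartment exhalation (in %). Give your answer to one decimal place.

43.7

Flow: 29 L/min ÷ 60 = 0.4833 L/s.
R = (PIP − Pplat)/V̇ = (27.0 − 23.0) / 0.4833 = 4.0/0.4833 = 8.276 cmH2O·s/L.
C = Vt/(Pplat − PEEP) = 460.0 / (23.0 − 8) = 460.0/15.0 = 30.667 mL/cmH2O.
τ = R × C = 8.276 × 0.03067 L/cmH2O = 0.2538 s.
Fraction remaining at end-expiration = e^(−Te/τ) = e^(−0.21/0.2538) = 0.4372 → 43.72%.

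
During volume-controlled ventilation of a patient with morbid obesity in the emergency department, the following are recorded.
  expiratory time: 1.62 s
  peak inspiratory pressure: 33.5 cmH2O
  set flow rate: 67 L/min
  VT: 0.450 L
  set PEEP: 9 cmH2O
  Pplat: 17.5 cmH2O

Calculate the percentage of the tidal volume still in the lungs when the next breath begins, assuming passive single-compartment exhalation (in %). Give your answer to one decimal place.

Flow: 67 L/min ÷ 60 = 1.1167 L/s.
R = (PIP − Pplat)/V̇ = (33.5 − 17.5) / 1.1167 = 16.0/1.1167 = 14.328 cmH2O·s/L.
C = Vt/(Pplat − PEEP) = 450.0 / (17.5 − 9) = 450.0/8.5 = 52.941 mL/cmH2O.
τ = R × C = 14.328 × 0.05294 L/cmH2O = 0.7585 s.
Fraction remaining at end-expiration = e^(−Te/τ) = e^(−1.62/0.7585) = 0.1182 → 11.82%.

11.8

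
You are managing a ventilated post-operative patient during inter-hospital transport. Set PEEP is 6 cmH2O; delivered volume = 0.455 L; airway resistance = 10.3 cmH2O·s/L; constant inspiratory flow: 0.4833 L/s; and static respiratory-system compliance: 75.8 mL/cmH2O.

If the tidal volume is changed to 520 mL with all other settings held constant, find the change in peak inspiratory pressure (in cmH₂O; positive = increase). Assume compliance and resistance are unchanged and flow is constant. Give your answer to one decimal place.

0.9

PIP = Vt/C + R·V̇ + PEEP (constant-flow equation of motion).
Only the elastic term changes: ΔPIP = ΔVt / C = (520 − 455) / 75.8 = 0.8575 cmH2O.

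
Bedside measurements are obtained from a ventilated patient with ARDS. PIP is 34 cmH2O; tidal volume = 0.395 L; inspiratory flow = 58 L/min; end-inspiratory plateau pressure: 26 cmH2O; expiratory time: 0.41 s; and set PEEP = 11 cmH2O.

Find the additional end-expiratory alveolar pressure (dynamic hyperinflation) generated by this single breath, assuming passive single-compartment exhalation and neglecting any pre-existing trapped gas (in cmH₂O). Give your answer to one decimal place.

Flow: 58 L/min ÷ 60 = 0.9667 L/s.
R = (PIP − Pplat)/V̇ = (34 − 26) / 0.9667 = 8.0/0.9667 = 8.276 cmH2O·s/L.
C = Vt/(Pplat − PEEP) = 395.0 / (26 − 11) = 395.0/15.0 = 26.333 mL/cmH2O.
τ = R × C = 8.276 × 0.02633 L/cmH2O = 0.2179 s.
Fraction remaining = e^(−Te/τ) = e^(−0.41/0.2179) = 0.1523; trapped volume = 395.0 × 0.1523 = 60.159 mL.
Additional alveolar pressure from trapping ≈ V_trapped / C = 60.159 / 26.333 = 2.285 cmH2O.

2.3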